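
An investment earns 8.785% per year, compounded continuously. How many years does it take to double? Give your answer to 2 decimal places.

7.89 years

e^(0.08785t) = 2, so 0.08785t = ln 2 ≈ 0.69315.
t ≈ 0.69315/0.08785 ≈ 7.8901.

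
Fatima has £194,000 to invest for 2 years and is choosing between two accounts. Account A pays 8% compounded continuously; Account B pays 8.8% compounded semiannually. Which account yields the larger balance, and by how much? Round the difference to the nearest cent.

A: e^(0.08·2) = e^0.16 ≈ 1.17351087099, so 194,000 × 1.17351087099 ≈ 227,661.1090.
B: (1 + 0.044)^4 ≈ 1.1879604841, so 194,000 × 1.1879604841 ≈ 230,464.3339.
Difference ≈ 2,803.2249 in favor of B.

Account B, by £2,803.22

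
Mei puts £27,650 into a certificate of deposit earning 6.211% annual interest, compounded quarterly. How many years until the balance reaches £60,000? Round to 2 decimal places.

We need (1 + 0.0155275)^(4t) = 2.17, so 4t = ln 2.17 / ln 1.015527 ≈ 50.2797.
t ≈ 50.2797/4 = 12.5699 years.

12.57 years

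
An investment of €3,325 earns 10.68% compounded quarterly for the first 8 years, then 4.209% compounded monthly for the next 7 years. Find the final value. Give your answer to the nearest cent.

€10,368.55

After 8 years at 10.68%: 3,325 × 2.3237745163 ≈ 7,726.5503.
Then 7 years at 4.209%: 7,726.5503 × 1.3419375436 ≈ 10,368.5479.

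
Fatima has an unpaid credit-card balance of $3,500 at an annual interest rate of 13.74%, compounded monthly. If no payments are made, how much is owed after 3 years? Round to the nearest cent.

Periodic rate = 13.74%/12 = 0.01145; periods = 12·3 = 36.
A = 3,500·(1 + 0.01145)^36 ≈ 3,500·1.506603855 ≈ 5,273.1135.

$5,273.11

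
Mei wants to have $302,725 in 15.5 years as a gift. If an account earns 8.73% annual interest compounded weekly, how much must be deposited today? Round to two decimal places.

Growth factor = (1 + 0.0873/52)^806 ≈ 3.86520764235.
P = 302,725/3.86520764235 ≈ 78,320.5013.

$78,320.50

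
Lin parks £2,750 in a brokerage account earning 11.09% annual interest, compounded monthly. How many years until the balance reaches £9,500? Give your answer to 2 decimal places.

11.23 years

(1 + 0.00924167)^(12t) = 9,500/2,750 = 3.4545.
12t·ln(1 + 0.00924167) = ln(3.4545); 12t = 1.2397/0.00919922 ≈ 134.7604.
t ≈ 11.2300 years.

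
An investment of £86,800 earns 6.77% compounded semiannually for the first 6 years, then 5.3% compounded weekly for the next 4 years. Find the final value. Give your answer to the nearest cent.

After 6 years at 6.77%: 86,800 × 1.49104374448 ≈ 129,422.5970.
Then 4 years at 5.3%: 129,422.5970 × 1.23601443144 ≈ 159,968.1977.

£159,968.20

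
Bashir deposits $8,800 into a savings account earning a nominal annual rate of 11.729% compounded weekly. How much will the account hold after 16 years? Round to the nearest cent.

Growth factor = (1 + 0.11729/52)^832 ≈ 6.5177337049.
A ≈ 8,800 × 6.5177337049 ≈ 57,356.0566.

$57,356.06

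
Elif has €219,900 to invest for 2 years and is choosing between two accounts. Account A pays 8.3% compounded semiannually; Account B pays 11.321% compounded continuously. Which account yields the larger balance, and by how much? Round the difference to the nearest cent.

Account B, by €17,037.83

Account A growth factor: (1 + 0.0415)^4 ≈ 1.17662235965; balance ≈ 258,739.2569.
Account B growth factor: e^(0.11321·2) = e^0.22642 ≈ 1.25410227764; balance ≈ 275,777.0909.
Account B is larger by 17,037.8340.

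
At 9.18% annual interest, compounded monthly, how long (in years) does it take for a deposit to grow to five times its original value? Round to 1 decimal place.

(1 + 0.00765)^(12t) = 5.
12t = ln 5 / ln(1 + 0.00765) ≈ 1.6094/0.00762089 ≈ 211.1877.
t ≈ 17.5990.

17.6 years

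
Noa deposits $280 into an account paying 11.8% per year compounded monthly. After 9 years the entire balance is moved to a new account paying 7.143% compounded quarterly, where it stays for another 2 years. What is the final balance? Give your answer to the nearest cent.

After 9 years at 11.8%: 280 × 2.87718527 ≈ 805.6119.
Then 2 years at 7.143%: 805.6119 × 1.15211505 ≈ 928.1576.

$928.16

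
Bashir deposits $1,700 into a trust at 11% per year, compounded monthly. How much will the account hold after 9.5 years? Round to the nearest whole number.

Periodic rate = 11%/12 = 0.00916667; periods = 12·9.5 = 114.
A = 1,700·(1 + 0.11/12)^114 ≈ 1,700·2.829894655 ≈ 4,810.8209.

$4,811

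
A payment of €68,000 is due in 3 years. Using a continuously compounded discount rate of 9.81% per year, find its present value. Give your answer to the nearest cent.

P = A·e^(−rt) = 68,000·e^(−0.2943).
e^(−0.2943) ≈ 0.74505294203, so P ≈ 50,663.6001.

€50,663.60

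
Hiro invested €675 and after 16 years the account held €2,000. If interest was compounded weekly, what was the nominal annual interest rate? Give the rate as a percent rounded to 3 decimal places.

6.793%

The 832-period growth factor is 2,000/675 = 2.96296.
r/52 = 2.96296^(1/832) − 1 ≈ 0.00130637, so r ≈ 52·0.00130637 = 6.79312%.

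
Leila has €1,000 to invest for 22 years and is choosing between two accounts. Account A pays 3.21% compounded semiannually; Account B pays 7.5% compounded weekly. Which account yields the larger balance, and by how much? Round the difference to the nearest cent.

A: (1 + 0.01605)^44 ≈ 2.01494654, so 1,000 × 2.01494654 ≈ 2,014.9465.
B: (1 + 0.075/52)^1144 ≈ 5.200793651, so 1,000 × 5.200793651 ≈ 5,200.7937.
Difference ≈ 3,185.8471 in favor of B.

Account B, by €3,185.85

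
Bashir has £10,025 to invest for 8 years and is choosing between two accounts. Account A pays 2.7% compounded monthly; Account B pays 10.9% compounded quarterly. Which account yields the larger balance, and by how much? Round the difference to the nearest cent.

Account B, by £11,259.48

Account A growth factor: (1 + 0.00225)^96 ≈ 1.2408012793; balance ≈ 12,439.0328.
Account B growth factor: (1 + 0.02725)^32 ≈ 2.363941897; balance ≈ 23,698.5175.
Account B is larger by 11,259.4847.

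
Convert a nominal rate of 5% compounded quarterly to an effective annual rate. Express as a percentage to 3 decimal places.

EAR = (1 + 5%/4)^4 − 1 = (1 + 0.0125)^4 − 1.
(1 + 0.0125)^4 ≈ 1.050945, so EAR ≈ 5.09453%.

5.095%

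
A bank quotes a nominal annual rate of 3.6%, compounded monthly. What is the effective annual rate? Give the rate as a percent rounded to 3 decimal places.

3.660%

One year is 12 periods at 0.003 each: (1 + 0.003)^12 ≈ 1.0366.
EAR = 1.0366 − 1 ≈ 3.66000%.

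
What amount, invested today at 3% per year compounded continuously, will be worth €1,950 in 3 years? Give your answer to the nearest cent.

€1,782.17

P = A·e^(−rt) = 1,950·e^(−0.09).
e^(−0.09) ≈ 0.9139311853, so P ≈ 1,782.1658.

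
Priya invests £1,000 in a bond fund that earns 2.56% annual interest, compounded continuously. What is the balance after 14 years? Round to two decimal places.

£1,431.04

A = P·e^(rt) = 1,000·e^(0.0256·14) = 1,000·e^0.3584.
e^0.3584 ≈ 1.431037921, so A ≈ 1,431.0379.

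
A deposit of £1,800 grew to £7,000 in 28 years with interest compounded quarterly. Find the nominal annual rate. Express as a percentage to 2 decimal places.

4.88%

The 112-period growth factor is 7,000/1,800 = 3.88889.
r/4 = 3.88889^(1/112) − 1 ≈ 0.0121999, so r ≈ 4·0.0121999 = 4.87997%.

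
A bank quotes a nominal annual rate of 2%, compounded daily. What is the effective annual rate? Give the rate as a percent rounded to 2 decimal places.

One year is 365 periods at 0.0000547945 each: (1 + 0.0000547945)^365 ≈ 1.020201.
EAR = 1.020201 − 1 ≈ 2.02008%.

2.02%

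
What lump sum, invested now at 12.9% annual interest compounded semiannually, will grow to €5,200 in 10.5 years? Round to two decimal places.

€1,399.41

Periodic rate = 12.9%/2 = 0.0645; 21 periods.
P = 5,200/(1 + 0.0645)^21 ≈ 5,200/3.715856905 ≈ 1,399.4080.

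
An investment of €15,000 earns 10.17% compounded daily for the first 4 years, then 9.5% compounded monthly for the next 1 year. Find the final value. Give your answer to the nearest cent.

After 4 years at 10.17%: 15,000 × 1.5019185695 ≈ 22,528.7785.
Then 1 years at 9.5%: 22,528.7785 × 1.0992475841 ≈ 24,764.7054.

€24,764.71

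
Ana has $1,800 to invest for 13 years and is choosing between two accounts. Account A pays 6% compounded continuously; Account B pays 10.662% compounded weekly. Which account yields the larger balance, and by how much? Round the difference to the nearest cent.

Account B, by $3,261.46

Account A growth factor: e^(0.06·13) = e^0.78 ≈ 2.181472265; balance ≈ 3,926.6501.
Account B growth factor: (1 + 0.10662/52)^676 ≈ 3.993391865; balance ≈ 7,188.1054.
Account B is larger by 3,261.4553.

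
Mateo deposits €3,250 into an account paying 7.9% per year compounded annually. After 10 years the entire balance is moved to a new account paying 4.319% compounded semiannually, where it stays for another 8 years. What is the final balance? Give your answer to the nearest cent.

Phase 1: 3,250·(1 + 0.079)^10 ≈ 6,951.8086.
Phase 2: 6,951.8086·(1 + 0.021595)^16 ≈ 9,784.9350.

€9,784.94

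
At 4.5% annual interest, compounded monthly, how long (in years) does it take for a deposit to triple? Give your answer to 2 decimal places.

(1 + 0.00375)^(12t) = 3.
12t = ln 3 / ln(1 + 0.00375) ≈ 1.0986/0.00374299 ≈ 293.5122.
t ≈ 24.4594.

24.46 years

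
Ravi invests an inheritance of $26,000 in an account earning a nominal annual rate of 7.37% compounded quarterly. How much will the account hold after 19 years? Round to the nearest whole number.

Periodic rate = 7.37%/4 = 0.018425; periods = 4·19 = 76.
A = 26,000·(1 + 0.018425)^76 ≈ 26,000·4.00504988684 ≈ 104,131.2971.

$104,131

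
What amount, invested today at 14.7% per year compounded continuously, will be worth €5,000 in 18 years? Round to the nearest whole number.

P = A·e^(−rt) = 5,000·e^(−2.646).
e^(−2.646) ≈ 0.07093438388, so P ≈ 354.6719.

€355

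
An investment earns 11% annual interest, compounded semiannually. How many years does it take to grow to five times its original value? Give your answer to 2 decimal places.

(1 + 0.055)^(2t) = 5.
2t = ln 5 / ln(1 + 0.055) ≈ 1.6094/0.0535408 ≈ 30.0600.
t ≈ 15.0300.

15.03 years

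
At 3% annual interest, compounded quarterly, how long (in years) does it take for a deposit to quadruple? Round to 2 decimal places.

(1 + 0.0075)^(4t) = 4.
4t = ln 4 / ln(1 + 0.0075) ≈ 1.3863/0.00747201 ≈ 185.5315.
t ≈ 46.3829.

46.38 years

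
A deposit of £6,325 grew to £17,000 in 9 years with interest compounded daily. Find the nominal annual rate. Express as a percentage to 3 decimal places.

(1 + r/365)^3285 = 17,000/6,325 = 2.68775.
1 + r/365 = 2.68775^(1/3285) ≈ 1.000301, so r/365 ≈ 0.00030102.
r ≈ 365·0.00030102 = 10.98725%.

10.987%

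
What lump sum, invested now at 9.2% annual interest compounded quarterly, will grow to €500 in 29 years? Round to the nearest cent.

€35.76

Growth factor = (1 + 0.023)^116 ≈ 13.9821356.
P = 500/13.9821356 ≈ 35.7599.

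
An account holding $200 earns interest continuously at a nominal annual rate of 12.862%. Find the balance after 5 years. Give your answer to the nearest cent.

A = P·e^(rt) = 200·e^(0.12862·5) = 200·e^0.6431.
e^0.6431 ≈ 1.90236909, so A ≈ 380.4738.

$380.47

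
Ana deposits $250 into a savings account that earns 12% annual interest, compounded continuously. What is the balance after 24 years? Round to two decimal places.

$4,453.57

A = P·e^(rt) = 250·e^(0.12·24) = 250·e^2.88.
e^2.88 ≈ 17.81427318, so A ≈ 4,453.5683.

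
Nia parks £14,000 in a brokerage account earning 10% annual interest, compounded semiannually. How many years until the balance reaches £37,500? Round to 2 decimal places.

We need (1 + 0.05)^(2t) = 2.6786, so 2t = ln 2.6786 / ln 1.05 ≈ 20.1943.
t ≈ 20.1943/2 = 10.0972 years.

10.10 years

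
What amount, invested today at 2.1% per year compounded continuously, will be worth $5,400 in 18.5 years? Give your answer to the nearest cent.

P = A·e^(−rt) = 5,400·e^(−0.3885).
e^(−0.3885) ≈ 0.6780732219, so P ≈ 3,661.5954.

$3,661.60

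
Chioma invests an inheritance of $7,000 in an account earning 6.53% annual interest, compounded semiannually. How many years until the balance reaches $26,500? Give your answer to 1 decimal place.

20.7 years

We need (1 + 0.03265)^(2t) = 3.7857, so 2t = ln 3.7857 / ln 1.03265 ≈ 41.4349.
t ≈ 41.4349/2 = 20.7175 years.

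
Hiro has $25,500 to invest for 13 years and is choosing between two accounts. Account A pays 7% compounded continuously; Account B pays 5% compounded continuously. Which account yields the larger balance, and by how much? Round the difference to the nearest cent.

Account A, by $14,503.93

A: e^(0.07·13) = e^0.91 ≈ 2.4843225334, so 25,500 × 2.4843225334 ≈ 63,350.2246.
B: e^(0.05·13) = e^0.65 ≈ 1.915540829, so 25,500 × 1.915540829 ≈ 48,846.2911.
Difference ≈ 14,503.9335 in favor of A.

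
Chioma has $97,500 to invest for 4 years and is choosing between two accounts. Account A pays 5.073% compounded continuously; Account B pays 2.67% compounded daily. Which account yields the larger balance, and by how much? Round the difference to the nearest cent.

Account A growth factor: e^(0.05073·4) = e^0.20292 ≈ 1.22497446637; balance ≈ 119,435.0105.
Account B growth factor: (1 + 0.0267/365)^1460 ≈ 1.11270734358; balance ≈ 108,488.9660.
Account A is larger by 10,946.0445.

Account A, by $10,946.04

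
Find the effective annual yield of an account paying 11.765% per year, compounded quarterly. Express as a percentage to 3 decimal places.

12.294%

EAR = (1 + 11.765%/4)^4 − 1 = (1 + 0.0294125)^4 − 1.
(1 + 0.0294125)^4 ≈ 1.122943, so EAR ≈ 12.29431%.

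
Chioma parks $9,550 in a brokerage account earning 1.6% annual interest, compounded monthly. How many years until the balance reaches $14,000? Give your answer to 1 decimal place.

23.9 years

We need (1 + 0.00133333)^(12t) = 1.466, so 12t = ln 1.466 / ln 1.001333 ≈ 287.0783.
t ≈ 287.0783/12 = 23.9232 years.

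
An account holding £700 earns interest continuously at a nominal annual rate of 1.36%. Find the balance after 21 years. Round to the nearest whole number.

A = P·e^(rt) = 700·e^(0.0136·21) = 700·e^0.2856.
e^0.2856 ≈ 1.33056012, so A ≈ 931.3921.

£931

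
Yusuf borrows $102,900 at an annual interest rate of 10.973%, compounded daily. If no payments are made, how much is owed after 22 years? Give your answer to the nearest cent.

Periodic rate = 10.973%/365 = 0.00030063; periods = 365·22 = 8030.
A = 102,900·(1 + 0.10973/365)^8030 ≈ 102,900·11.17520185156 ≈ 1,149,928.2705.

$1,149,928.27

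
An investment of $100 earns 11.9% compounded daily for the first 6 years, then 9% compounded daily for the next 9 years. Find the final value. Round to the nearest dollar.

After 6 years at 11.9%: 100 × 2.04190589 ≈ 204.1906.
Then 9 years at 9%: 204.1906 × 2.24768355 ≈ 458.9558.

$459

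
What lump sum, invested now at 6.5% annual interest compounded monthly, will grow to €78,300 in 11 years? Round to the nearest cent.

€38,377.72

Growth factor = (1 + 0.065/12)^132 ≈ 2.0402462394.
P = 78,300/2.0402462394 ≈ 38,377.7205.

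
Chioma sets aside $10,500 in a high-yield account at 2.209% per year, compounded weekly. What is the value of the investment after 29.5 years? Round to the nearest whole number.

Periodic rate = 2.209%/52 = 0.000424808; periods = 52·29.5 = 1534.
A = 10,500·(1 + 0.02209/52)^1534 ≈ 10,500·1.9184481906 ≈ 20,143.7060.

$20,144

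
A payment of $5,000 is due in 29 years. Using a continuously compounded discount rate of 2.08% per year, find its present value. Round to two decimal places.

P = A·e^(−rt) = 5,000·e^(−0.6032).
e^(−0.6032) ≈ 0.5470582458, so P ≈ 2,735.2912.

$2,735.29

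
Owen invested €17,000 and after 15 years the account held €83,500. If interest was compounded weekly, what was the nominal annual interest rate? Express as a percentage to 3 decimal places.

(1 + r/52)^780 = 83,500/17,000 = 4.91176.
1 + r/52 = 4.91176^(1/780) ≈ 1.002043, so r/52 ≈ 0.00204264.
r ≈ 52·0.00204264 = 10.62172%.

10.622%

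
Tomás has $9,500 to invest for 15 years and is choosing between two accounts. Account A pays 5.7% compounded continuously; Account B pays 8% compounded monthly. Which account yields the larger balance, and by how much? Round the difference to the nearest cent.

Account B, by $9,077.70

A: e^(0.057·15) = e^0.855 ≈ 2.3513743806, so 9,500 × 2.3513743806 ≈ 22,338.0566.
B: (1 + 0.08/12)^180 ≈ 3.3069214774, so 9,500 × 3.3069214774 ≈ 31,415.7540.
Difference ≈ 9,077.6974 in favor of B.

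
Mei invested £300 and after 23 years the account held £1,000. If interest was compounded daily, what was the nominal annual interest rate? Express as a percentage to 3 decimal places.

5.235%

(1 + r/365)^8395 = 1,000/300 = 3.33333.
1 + r/365 = 3.33333^(1/8395) ≈ 1.000143, so r/365 ≈ 0.000143426.
r ≈ 365·0.000143426 = 5.23504%.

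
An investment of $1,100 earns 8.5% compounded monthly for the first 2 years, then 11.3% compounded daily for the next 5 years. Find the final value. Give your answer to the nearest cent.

After 2 years at 8.5%: 1,100 × 1.184594764 ≈ 1,303.0542.
Then 5 years at 11.3%: 1,303.0542 × 1.759293942 ≈ 2,292.4554.

$2,292.46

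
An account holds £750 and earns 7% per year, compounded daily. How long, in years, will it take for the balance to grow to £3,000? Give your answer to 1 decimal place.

19.8 years

We need (1 + 0.000191781)^(365t) = 4, so 365t = ln 4 / ln 1.000192 ≈ 7229.2280.
t ≈ 7229.2280/365 = 19.8061 years.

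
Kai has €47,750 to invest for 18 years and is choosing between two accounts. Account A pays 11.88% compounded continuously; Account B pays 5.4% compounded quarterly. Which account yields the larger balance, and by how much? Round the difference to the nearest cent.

Account A, by €279,803.33

Account A growth factor: e^(0.1188·18) = e^2.1384 ≈ 8.48584940216; balance ≈ 405,199.3090.
Account B growth factor: (1 + 0.0135)^72 ≈ 2.62609370164; balance ≈ 125,395.9743.
Account A is larger by 279,803.3347.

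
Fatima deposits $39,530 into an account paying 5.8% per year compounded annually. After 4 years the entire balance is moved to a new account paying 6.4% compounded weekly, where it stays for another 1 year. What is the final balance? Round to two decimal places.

$52,801.62

After 4 years at 5.8%: 39,530 × 1.2529757645 ≈ 49,530.1320.
Then 1 years at 6.4%: 49,530.1320 × 1.0660504464 ≈ 52,801.6193.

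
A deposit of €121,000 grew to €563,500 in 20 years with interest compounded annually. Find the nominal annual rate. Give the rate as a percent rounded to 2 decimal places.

8.00%

(1 + r)^20 = 563,500/121,000 = 4.65702.
1 + r = 4.65702^(1/20) ≈ 1.079954, so r ≈ 0.0799544.
r ≈ 7.99544%.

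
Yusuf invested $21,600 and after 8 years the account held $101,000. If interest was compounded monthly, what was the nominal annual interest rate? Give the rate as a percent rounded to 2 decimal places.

19.44%

(1 + r/12)^96 = 101,000/21,600 = 4.67593.
1 + r/12 = 4.67593^(1/96) ≈ 1.016197, so r/12 ≈ 0.0161967.
r ≈ 12·0.0161967 = 19.43606%.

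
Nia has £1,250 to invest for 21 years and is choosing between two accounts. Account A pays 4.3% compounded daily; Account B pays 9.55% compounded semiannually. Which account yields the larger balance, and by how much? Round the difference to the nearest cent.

A: (1 + 0.043/365)^7665 ≈ 2.466861793, so 1,250 × 2.466861793 ≈ 3,083.5772.
B: (1 + 0.04775)^42 ≈ 7.092871947, so 1,250 × 7.092871947 ≈ 8,866.0899.
Difference ≈ 5,782.5127 in favor of B.

Account B, by £5,782.51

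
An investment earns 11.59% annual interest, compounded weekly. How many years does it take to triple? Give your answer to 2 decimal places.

9.49 years

(1 + 0.00222885)^(52t) = 3.
52t = ln 3 / ln(1 + 0.00222885) ≈ 1.0986/0.00222637 ≈ 493.4554.
t ≈ 9.4895.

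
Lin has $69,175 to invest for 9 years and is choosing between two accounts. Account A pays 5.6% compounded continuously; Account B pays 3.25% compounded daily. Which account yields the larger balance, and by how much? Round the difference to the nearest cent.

A: e^(0.056·9) = e^0.504 ≈ 1.65532936316, so 69,175 × 1.65532936316 ≈ 114,507.4087.
B: (1 + 0.0325/365)^3285 ≈ 1.3397552908, so 69,175 × 1.3397552908 ≈ 92,677.5722.
Difference ≈ 21,829.8365 in favor of A.

Account A, by $21,829.84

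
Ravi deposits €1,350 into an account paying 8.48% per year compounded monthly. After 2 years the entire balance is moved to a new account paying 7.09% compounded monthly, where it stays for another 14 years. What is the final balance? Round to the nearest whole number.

€4,301

After 2 years at 8.48%: 1,350 × 1.184124348 ≈ 1,598.5679.
Then 14 years at 7.09%: 1,598.5679 × 2.690371245 ≈ 4,300.7410.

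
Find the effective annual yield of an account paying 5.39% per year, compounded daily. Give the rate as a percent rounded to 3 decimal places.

5.537%

One year is 365 periods at 0.000147671 each: (1 + 0.000147671)^365 ≈ 1.055375.
EAR = 1.055375 − 1 ≈ 5.53749%.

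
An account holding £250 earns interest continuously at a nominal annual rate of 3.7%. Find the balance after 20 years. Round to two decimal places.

£523.98

A = P·e^(rt) = 250·e^(0.037·20) = 250·e^0.74.
e^0.74 ≈ 2.09593551, so A ≈ 523.9839.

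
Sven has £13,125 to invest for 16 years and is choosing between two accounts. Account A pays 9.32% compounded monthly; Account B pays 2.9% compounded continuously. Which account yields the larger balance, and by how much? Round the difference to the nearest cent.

Account A, by £37,097.56

A: (1 + 0.0932/12)^192 ≈ 4.4169039346, so 13,125 × 4.4169039346 ≈ 57,971.8641.
B: e^(0.029·16) = e^0.464 ≈ 1.5904229704, so 13,125 × 1.5904229704 ≈ 20,874.3015.
Difference ≈ 37,097.5627 in favor of A.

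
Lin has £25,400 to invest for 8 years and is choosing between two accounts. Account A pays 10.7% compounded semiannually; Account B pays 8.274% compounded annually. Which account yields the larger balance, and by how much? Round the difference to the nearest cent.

Account A, by £10,500.83

A: (1 + 0.0535)^16 ≈ 2.3022508347, so 25,400 × 2.3022508347 ≈ 58,477.1712.
B: (1 + 0.08274)^8 ≈ 1.8888325175, so 25,400 × 1.8888325175 ≈ 47,976.3459.
Difference ≈ 10,500.8253 in favor of A.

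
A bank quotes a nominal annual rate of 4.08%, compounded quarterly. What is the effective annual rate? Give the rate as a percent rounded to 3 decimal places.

4.143%

One year is 4 periods at 0.0102 each: (1 + 0.0102)^4 ≈ 1.041428.
EAR = 1.041428 − 1 ≈ 4.14285%.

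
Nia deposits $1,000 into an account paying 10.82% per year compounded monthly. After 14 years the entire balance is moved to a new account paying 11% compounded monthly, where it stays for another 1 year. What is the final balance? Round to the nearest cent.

Phase 1: 1,000·(1 + 0.1082/12)^168 ≈ 4,517.7386.
Phase 2: 4,517.7386·(1 + 0.11/12)^12 ≈ 5,040.5260.

$5,040.53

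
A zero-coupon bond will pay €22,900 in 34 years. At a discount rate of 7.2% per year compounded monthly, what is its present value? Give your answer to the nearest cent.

€1,994.62

Growth factor = (1 + 0.006)^408 ≈ 11.480905274.
P = 22,900/11.480905274 ≈ 1,994.6162.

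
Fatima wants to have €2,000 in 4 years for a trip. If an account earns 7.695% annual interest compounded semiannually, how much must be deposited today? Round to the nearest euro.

Growth factor = (1 + 0.038475)^8 ≈ 1.352596836.
P = 2,000/1.352596836 ≈ 1,478.6372.

€1,479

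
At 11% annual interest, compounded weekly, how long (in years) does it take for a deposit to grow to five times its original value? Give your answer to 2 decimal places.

(1 + 0.00211538)^(52t) = 5.
52t = ln 5 / ln(1 + 0.00211538) ≈ 1.6094/0.00211315 ≈ 761.6296.
t ≈ 14.6467.

14.65 years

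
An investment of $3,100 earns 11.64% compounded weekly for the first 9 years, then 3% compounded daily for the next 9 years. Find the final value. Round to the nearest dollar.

$11,563

After 9 years at 11.64%: 3,100 × 2.8474653299 ≈ 8,827.1425.
Then 9 years at 3%: 8,827.1425 × 1.3099499164 ≈ 11,563.1146.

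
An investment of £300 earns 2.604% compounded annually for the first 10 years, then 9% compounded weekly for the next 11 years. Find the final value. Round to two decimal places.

£1,043.14

Phase 1: 300·(1 + 0.02604)^10 ≈ 387.9397.
Phase 2: 387.9397·(1 + 0.09/52)^572 ≈ 1,043.1435.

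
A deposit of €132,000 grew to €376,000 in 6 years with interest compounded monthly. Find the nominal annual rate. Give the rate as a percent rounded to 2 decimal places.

17.57%

(1 + r/12)^72 = 376,000/132,000 = 2.84848.
1 + r/12 = 2.84848^(1/72) ≈ 1.014645, so r/12 ≈ 0.0146449.
r ≈ 12·0.0146449 = 17.57390%.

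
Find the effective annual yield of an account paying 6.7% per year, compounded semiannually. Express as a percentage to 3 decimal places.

One year is 2 periods at 0.0335 each: (1 + 0.0335)^2 ≈ 1.068122.
EAR = 1.068122 − 1 ≈ 6.81223%.

6.812%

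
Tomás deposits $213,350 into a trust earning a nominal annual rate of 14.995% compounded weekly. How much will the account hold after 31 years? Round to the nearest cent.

$22,130,114.48

Growth factor = (1 + 0.14995/52)^1612 ≈ 103.726807972.
A ≈ 213,350 × 103.726807972 ≈ 22,130,114.4808.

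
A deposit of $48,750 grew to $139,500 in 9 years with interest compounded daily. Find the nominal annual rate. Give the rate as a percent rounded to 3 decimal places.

11.684%

(1 + r/365)^3285 = 139,500/48,750 = 2.86154.
1 + r/365 = 2.86154^(1/3285) ≈ 1.00032, so r/365 ≈ 0.0003201.
r ≈ 365·0.0003201 = 11.68364%.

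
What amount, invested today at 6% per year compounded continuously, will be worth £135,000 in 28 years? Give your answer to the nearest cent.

P = A·e^(−rt) = 135,000·e^(−1.68).
e^(−1.68) ≈ 0.186373976039, so P ≈ 25,160.4868.

£25,160.49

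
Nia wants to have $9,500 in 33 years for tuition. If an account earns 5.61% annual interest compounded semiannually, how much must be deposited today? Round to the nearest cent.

Periodic rate = 5.61%/2 = 0.02805; 66 periods.
P = 9,500/(1 + 0.02805)^66 ≈ 9,500/6.207827916 ≈ 1,530.3259.

$1,530.33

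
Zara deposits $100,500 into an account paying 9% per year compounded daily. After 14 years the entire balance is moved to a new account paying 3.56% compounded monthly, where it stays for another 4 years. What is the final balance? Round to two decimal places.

$408,377.34

After 14 years at 9%: 100,500 × 3.52487397223 ≈ 354,249.8342.
Then 4 years at 3.56%: 354,249.8342 × 1.15279472533 ≈ 408,377.3403.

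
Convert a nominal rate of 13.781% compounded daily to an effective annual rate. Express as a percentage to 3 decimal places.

One year is 365 periods at 0.000377562 each: (1 + 0.000377562)^365 ≈ 1.147728.
EAR = 1.147728 − 1 ≈ 14.77276%.

14.773%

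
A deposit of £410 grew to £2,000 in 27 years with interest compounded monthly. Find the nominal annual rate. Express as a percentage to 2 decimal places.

The 324-period growth factor is 2,000/410 = 4.87805.
r/12 = 4.87805^(1/324) − 1 ≈ 0.00490317, so r ≈ 12·0.00490317 = 5.88380%.

5.88%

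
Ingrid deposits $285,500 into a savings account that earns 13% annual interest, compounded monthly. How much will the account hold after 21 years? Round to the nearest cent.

Growth factor = (1 + 0.13/12)^252 ≈ 15.10942072454.
A ≈ 285,500 × 15.10942072454 ≈ 4,313,739.6169.

$4,313,739.62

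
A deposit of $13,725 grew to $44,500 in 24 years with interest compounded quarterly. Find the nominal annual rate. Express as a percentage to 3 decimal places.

4.931%

The 96-period growth factor is 44,500/13,725 = 3.24226.
r/4 = 3.24226^(1/96) − 1 ≈ 0.0123282, so r ≈ 4·0.0123282 = 4.93128%.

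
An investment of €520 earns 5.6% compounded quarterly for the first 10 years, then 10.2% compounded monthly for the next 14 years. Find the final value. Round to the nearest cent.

€3,759.01

After 10 years at 5.6%: 520 × 1.743886437 ≈ 906.8209.
Then 14 years at 10.2%: 906.8209 × 4.145258592 ≈ 3,759.0073.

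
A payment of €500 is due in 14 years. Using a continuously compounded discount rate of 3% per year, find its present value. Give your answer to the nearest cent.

P = A·e^(−rt) = 500·e^(−0.42).
e^(−0.42) ≈ 0.65704682, so P ≈ 328.5234.

€328.52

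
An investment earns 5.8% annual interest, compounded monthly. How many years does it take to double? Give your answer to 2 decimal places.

11.98 years

(1 + 0.00483333)^(12t) = 2.
12t = ln 2 / ln(1 + 0.00483333) ≈ 0.69315/0.00482169 ≈ 143.7561.
t ≈ 11.9797.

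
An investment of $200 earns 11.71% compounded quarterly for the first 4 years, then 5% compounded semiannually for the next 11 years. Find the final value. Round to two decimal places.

Phase 1: 200·(1 + 0.029275)^16 ≈ 317.3458.
Phase 2: 317.3458·(1 + 0.025)^22 ≈ 546.3335.

$546.33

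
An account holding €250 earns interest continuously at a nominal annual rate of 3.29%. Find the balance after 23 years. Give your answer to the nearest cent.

€532.81

A = P·e^(rt) = 250·e^(0.0329·23) = 250·e^0.7567.
e^0.7567 ≈ 2.13123154, so A ≈ 532.8079.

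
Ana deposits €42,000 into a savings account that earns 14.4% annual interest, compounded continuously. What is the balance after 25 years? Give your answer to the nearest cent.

€1,537,125.85

A = P·e^(rt) = 42,000·e^(0.144·25) = 42,000·e^3.6.
e^3.6 ≈ 36.59823444368, so A ≈ 1,537,125.8466.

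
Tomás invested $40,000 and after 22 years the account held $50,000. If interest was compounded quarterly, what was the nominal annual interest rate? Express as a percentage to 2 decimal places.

1.02%

The 88-period growth factor is 50,000/40,000 = 1.25.
r/4 = 1.25^(1/88) − 1 ≈ 0.00253894, so r ≈ 4·0.00253894 = 1.01558%.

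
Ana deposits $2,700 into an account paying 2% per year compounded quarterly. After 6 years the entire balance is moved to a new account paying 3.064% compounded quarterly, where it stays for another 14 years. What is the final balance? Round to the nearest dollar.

$4,666

After 6 years at 2%: 2,700 × 1.127159776 ≈ 3,043.3314.
Then 14 years at 3.064%: 3,043.3314 × 1.533151507 ≈ 4,665.8881.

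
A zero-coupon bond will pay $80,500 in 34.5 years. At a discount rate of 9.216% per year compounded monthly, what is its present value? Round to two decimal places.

$3,390.18

Periodic rate = 9.216%/12 = 0.00768; 414 periods.
P = 80,500/(1 + 0.00768)^414 ≈ 80,500/23.745019358 ≈ 3,390.1846.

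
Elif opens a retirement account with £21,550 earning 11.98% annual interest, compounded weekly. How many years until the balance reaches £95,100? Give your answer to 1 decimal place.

(1 + 0.00230385)^(52t) = 95,100/21,550 = 4.413.
52t·ln(1 + 0.00230385) = ln(4.413); 52t = 1.4846/0.0023012 ≈ 645.1223.
t ≈ 12.4062 years.

12.4 years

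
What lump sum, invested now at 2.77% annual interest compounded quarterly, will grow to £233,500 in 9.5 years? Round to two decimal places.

Growth factor = (1 + 0.006925)^38 ≈ 1.29984240202.
P = 233,500/1.29984240202 ≈ 179,637.1619.

£179,637.16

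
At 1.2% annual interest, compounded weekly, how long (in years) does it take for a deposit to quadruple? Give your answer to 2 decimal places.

(1 + 0.000230769)^(52t) = 4.
52t = ln 4 / ln(1 + 0.000230769) ≈ 1.3863/0.000230743 ≈ 6007.9687.
t ≈ 115.5379.

115.54 years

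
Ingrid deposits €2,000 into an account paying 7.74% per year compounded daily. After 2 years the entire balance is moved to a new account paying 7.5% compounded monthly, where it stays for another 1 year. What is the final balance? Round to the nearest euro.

€2,516

After 2 years at 7.74%: 2,000 × 1.167405295 ≈ 2,334.8106.
Then 1 years at 7.5%: 2,334.8106 × 1.077632599 ≈ 2,516.0680.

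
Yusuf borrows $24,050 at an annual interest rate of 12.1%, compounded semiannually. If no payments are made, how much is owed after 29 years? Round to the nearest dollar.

Periodic rate = 12.1%/2 = 0.0605; periods = 2·29 = 58.
A = 24,050·(1 + 0.0605)^58 ≈ 24,050·30.1730370089 ≈ 725,661.5401.

$725,662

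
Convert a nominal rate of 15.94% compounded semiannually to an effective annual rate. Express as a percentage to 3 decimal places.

16.575%

EAR = (1 + 15.94%/2)^2 − 1 = (1 + 0.0797)^2 − 1.
(1 + 0.0797)^2 ≈ 1.165752, so EAR ≈ 16.57521%.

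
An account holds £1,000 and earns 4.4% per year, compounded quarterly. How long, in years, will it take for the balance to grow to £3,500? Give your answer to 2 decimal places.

28.63 years

(1 + 0.011)^(4t) = 3,500/1,000 = 3.5.
4t·ln(1 + 0.011) = ln(3.5); 4t = 1.2528/0.0109399 ≈ 114.5128.
t ≈ 28.6282 years.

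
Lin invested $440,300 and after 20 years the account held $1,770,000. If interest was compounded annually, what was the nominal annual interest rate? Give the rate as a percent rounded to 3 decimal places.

7.204%

(1 + r)^20 = 1,770,000/440,300 = 4.01999.
1 + r = 4.01999^(1/20) ≈ 1.072041, so r ≈ 0.0720406.
r ≈ 7.20406%.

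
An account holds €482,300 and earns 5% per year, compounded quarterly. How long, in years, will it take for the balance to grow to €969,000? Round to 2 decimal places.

(1 + 0.0125)^(4t) = 969,000/482,300 = 2.0091.
4t·ln(1 + 0.0125) = ln(2.0091); 4t = 0.6977/0.0124225 ≈ 56.1640.
t ≈ 14.0410 years.

14.04 years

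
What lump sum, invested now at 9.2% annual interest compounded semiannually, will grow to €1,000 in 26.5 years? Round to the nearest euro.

Periodic rate = 9.2%/2 = 0.046; 53 periods.
P = 1,000/(1 + 0.046)^53 ≈ 1,000/10.8437446 ≈ 92.2191.

€92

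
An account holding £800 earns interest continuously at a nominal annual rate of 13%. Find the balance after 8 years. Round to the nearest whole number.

£2,263

A = P·e^(rt) = 800·e^(0.13·8) = 800·e^1.04.
e^1.04 ≈ 2.829217014, so A ≈ 2,263.3736.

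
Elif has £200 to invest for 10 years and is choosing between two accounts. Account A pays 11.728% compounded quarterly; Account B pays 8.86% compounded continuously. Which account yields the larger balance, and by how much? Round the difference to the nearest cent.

Account A growth factor: (1 + 0.02932)^40 ≈ 3.17699443; balance ≈ 635.3989.
Account B growth factor: e^(0.0886·10) = e^0.886 ≈ 2.42540859; balance ≈ 485.0817.
Account A is larger by 150.3172.

Account A, by £150.32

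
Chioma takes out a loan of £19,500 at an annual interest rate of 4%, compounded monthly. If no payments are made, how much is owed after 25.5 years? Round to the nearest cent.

Periodic rate = 4%/12 = 0.00333333; periods = 12·25.5 = 306.
A = 19,500·(1 + 0.04/12)^306 ≈ 19,500·2.7684947705 ≈ 53,985.6480.

£53,985.65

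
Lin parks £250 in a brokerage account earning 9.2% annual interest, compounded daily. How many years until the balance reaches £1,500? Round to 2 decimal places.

19.48 years

(1 + 0.000252055)^(365t) = 1,500/250 = 6.
365t·ln(1 + 0.000252055) = ln(6); 365t = 1.7918/0.000252023 ≈ 7109.5068.
t ≈ 19.4781 years.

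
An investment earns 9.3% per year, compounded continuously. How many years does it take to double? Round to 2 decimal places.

e^(0.093t) = 2, so 0.093t = ln 2 ≈ 0.69315.
t ≈ 0.69315/0.093 ≈ 7.4532.

7.45 years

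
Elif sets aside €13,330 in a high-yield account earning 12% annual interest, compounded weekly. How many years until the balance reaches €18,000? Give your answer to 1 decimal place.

2.5 years

(1 + 0.00230769)^(52t) = 18,000/13,330 = 1.3503.
52t·ln(1 + 0.00230769) = ln(1.3503); 52t = 0.30035/0.00230503 ≈ 130.3038.
t ≈ 2.5058 years.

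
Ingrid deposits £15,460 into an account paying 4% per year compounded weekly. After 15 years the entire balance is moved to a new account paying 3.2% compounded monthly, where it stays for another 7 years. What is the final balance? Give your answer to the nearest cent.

After 15 years at 4%: 15,460 × 1.8216985754 ≈ 28,163.4600.
Then 7 years at 3.2%: 28,163.4600 × 1.2506980848 ≈ 35,223.9855.

£35,223.99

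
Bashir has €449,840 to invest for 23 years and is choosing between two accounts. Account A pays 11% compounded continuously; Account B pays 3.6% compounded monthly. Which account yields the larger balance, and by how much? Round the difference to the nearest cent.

Account A, by €4,618,779.27

A: e^(0.11·23) = e^2.53 ≈ 12.55350613667, so 449,840 × 12.55350613667 ≈ 5,647,069.2005.
B: (1 + 0.003)^276 ≈ 2.285901505358, so 449,840 × 2.285901505358 ≈ 1,028,289.9332.
Difference ≈ 4,618,779.2673 in favor of A.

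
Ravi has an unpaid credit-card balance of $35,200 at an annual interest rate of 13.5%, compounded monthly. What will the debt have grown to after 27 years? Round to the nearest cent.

$1,320,407.19

Periodic rate = 13.5%/12 = 0.01125; periods = 12·27 = 324.
A = 35,200·(1 + 0.01125)^324 ≈ 35,200·37.51156789259 ≈ 1,320,407.1898.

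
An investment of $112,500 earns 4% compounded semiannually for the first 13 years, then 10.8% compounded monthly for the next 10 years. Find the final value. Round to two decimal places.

Phase 1: 112,500·(1 + 0.02)^26 ≈ 188,259.5379.
Phase 2: 188,259.5379·(1 + 0.009)^120 ≈ 551,692.3180.

$551,692.32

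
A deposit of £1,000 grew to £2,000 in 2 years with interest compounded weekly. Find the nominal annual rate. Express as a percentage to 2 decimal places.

34.77%

(1 + r/52)^104 = 2,000/1,000 = 2.
1 + r/52 = 2^(1/104) ≈ 1.006687, so r/52 ≈ 0.00668714.
r ≈ 52·0.00668714 = 34.77311%.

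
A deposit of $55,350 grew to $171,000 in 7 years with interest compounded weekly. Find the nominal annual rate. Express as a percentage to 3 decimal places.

(1 + r/52)^364 = 171,000/55,350 = 3.08943.
1 + r/52 = 3.08943^(1/364) ≈ 1.003104, so r/52 ≈ 0.00310367.
r ≈ 52·0.00310367 = 16.13909%.

16.139%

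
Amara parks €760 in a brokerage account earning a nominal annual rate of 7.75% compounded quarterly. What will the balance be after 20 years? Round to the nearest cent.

€3,528.03

Periodic rate = 7.75%/4 = 0.019375; periods = 4·20 = 80.
A = 760·(1 + 0.019375)^80 ≈ 760·4.642140393 ≈ 3,528.0267.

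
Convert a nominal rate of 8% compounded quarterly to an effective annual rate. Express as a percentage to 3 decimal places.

EAR = (1 + 8%/4)^4 − 1 = (1 + 0.02)^4 − 1.
(1 + 0.02)^4 ≈ 1.082432, so EAR ≈ 8.24322%.

8.243%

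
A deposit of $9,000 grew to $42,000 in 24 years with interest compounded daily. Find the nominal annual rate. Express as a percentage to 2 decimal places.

6.42%

(1 + r/365)^8760 = 42,000/9,000 = 4.66667.
1 + r/365 = 4.66667^(1/8760) ≈ 1.000176, so r/365 ≈ 0.000175865.
r ≈ 365·0.000175865 = 6.41909%.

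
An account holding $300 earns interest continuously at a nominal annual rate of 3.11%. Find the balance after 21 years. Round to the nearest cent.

$576.45

A = P·e^(rt) = 300·e^(0.0311·21) = 300·e^0.6531.
e^0.6531 ≈ 1.92148822, so A ≈ 576.4465.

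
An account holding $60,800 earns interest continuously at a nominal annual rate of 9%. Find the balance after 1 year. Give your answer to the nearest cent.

$66,525.80

A = P·e^(rt) = 60,800·e^(0.09·1) = 60,800·e^0.09.
e^0.09 ≈ 1.0941742837, so A ≈ 66,525.7964.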